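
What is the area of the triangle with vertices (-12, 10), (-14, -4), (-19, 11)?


Area = |x1(y2-y3) + x2(y3-y1) + x3(y1-y2)| / 2
= |-12*(-4-11) + -14*(11-10) + -19*(10--4)| / 2
= 50

50


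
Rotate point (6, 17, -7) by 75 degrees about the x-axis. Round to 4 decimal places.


x' = 6
y' = 17*cos(75) - -7*sin(75) = 11.1614
z' = 17*sin(75) + -7*cos(75) = 14.609

(6, 11.1614, 14.609)


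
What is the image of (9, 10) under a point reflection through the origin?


Reflection through origin: (x, y) -> (-x, -y)
(9, 10) -> (-9, -10)

(-9, -10)


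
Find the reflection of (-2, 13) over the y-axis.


Reflection across y-axis: (x, y) -> (-x, y)
(-2, 13) -> (2, 13)

(2, 13)


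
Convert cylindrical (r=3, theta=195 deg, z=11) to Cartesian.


x = 3 * cos(195) = -2.8978
y = 3 * sin(195) = -0.7765
z = 11

(-2.8978, -0.7765, 11)


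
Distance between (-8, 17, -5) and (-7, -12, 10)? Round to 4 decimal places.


d = sqrt((-7--8)^2 + (-12-17)^2 + (10--5)^2) = 32.665

32.665


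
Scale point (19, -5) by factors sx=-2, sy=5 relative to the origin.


Scaling: (x*sx, y*sy) = (19*-2, -5*5) = (-38, -25)

(-38, -25)


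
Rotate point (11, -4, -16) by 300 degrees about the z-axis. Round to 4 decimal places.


x' = 11*cos(300) - -4*sin(300) = 2.0359
y' = 11*sin(300) + -4*cos(300) = -11.5263
z' = -16

(2.0359, -11.5263, -16)


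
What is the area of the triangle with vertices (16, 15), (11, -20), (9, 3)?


Area = |x1(y2-y3) + x2(y3-y1) + x3(y1-y2)| / 2
= |16*(-20-3) + 11*(3-15) + 9*(15--20)| / 2
= 92.5

92.5


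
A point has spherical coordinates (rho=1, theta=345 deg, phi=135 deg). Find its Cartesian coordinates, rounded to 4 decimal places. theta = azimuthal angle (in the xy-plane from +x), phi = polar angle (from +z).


x = 1 * sin(135) * cos(345) = 0.683
y = 1 * sin(135) * sin(345) = -0.183
z = 1 * cos(135) = -0.7071

(0.683, -0.183, -0.7071)


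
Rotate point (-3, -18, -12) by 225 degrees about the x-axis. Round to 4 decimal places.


x' = -3
y' = -18*cos(225) - -12*sin(225) = 4.2426
z' = -18*sin(225) + -12*cos(225) = 21.2132

(-3, 4.2426, 21.2132)


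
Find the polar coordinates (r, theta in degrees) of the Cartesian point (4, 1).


r = sqrt(4^2 + 1^2) = 4.1231
theta = atan2(1, 4) = 14.0362 degrees

r = 4.1231, theta = 14.0362 degrees


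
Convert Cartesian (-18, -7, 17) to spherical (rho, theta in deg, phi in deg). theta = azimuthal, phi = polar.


rho = sqrt((-18)^2 + (-7)^2 + 17^2) = 25.7294
theta = atan2(-7, -18) = 201.2505 deg
phi = acos(17/25.7294) = 48.6449 deg

rho = 25.7294, theta = 201.2505 deg, phi = 48.6449 deg


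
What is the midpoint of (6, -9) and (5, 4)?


Midpoint = ((6+5)/2, (-9+4)/2) = (5.5, -2.5)

(5.5, -2.5)


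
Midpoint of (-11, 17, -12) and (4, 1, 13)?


Midpoint = ((-11+4)/2, (17+1)/2, (-12+13)/2) = (-3.5, 9, 0.5)

(-3.5, 9, 0.5)


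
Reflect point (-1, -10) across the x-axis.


Reflection across x-axis: (x, y) -> (x, -y)
(-1, -10) -> (-1, 10)

(-1, 10)


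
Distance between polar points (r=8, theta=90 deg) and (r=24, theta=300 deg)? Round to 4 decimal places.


d = sqrt(r1^2 + r2^2 - 2*r1*r2*cos(t2-t1))
d = sqrt(8^2 + 24^2 - 2*8*24*cos(300-90)) = 31.1858

31.1858


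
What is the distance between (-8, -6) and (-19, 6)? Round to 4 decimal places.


d = sqrt((-19--8)^2 + (6--6)^2) = 16.2788

16.2788


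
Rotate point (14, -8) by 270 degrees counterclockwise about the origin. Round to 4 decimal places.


x' = 14*cos(270) - -8*sin(270) = -8
y' = 14*sin(270) + -8*cos(270) = -14

(-8, -14)


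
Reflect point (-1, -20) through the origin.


Reflection through origin: (x, y) -> (-x, -y)
(-1, -20) -> (1, 20)

(1, 20)


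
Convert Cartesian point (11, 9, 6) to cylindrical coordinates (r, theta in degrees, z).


r = sqrt(11^2 + 9^2) = 14.2127
theta = atan2(9, 11) = 39.2894 deg
z = 6

r = 14.2127, theta = 39.2894 deg, z = 6


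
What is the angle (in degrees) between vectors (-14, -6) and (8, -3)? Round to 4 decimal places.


dot = -14*8 + -6*-3 = -94
|u| = 15.2315, |v| = 8.544
cos(angle) = -0.7223
angle = 136.2454 degrees

136.2454 degrees


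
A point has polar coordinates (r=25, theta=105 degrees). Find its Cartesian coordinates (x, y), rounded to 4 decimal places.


x = 25 * cos(105) = -6.4705
y = 25 * sin(105) = 24.1481

(-6.4705, 24.1481)


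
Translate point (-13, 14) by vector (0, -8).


Translation: (x+dx, y+dy) = (-13+0, 14+-8) = (-13, 6)

(-13, 6)


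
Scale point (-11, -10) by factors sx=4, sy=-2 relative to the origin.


Scaling: (x*sx, y*sy) = (-11*4, -10*-2) = (-44, 20)

(-44, 20)


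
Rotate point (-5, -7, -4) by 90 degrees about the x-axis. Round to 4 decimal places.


x' = -5
y' = -7*cos(90) - -4*sin(90) = 4
z' = -7*sin(90) + -4*cos(90) = -7

(-5, 4, -7)


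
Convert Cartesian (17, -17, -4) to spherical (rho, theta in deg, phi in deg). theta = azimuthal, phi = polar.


rho = sqrt(17^2 + (-17)^2 + (-4)^2) = 24.3721
theta = atan2(-17, 17) = 315 deg
phi = acos(-4/24.3721) = 99.4462 deg

rho = 24.3721, theta = 315 deg, phi = 99.4462 deg


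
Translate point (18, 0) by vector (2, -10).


Translation: (x+dx, y+dy) = (18+2, 0+-10) = (20, -10)

(20, -10)


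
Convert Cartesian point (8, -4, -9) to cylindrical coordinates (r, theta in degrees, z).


r = sqrt(8^2 + (-4)^2) = 8.9443
theta = atan2(-4, 8) = 333.4349 deg
z = -9

r = 8.9443, theta = 333.4349 deg, z = -9


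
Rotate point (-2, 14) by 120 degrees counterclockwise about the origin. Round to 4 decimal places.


x' = -2*cos(120) - 14*sin(120) = -11.1244
y' = -2*sin(120) + 14*cos(120) = -8.7321

(-11.1244, -8.7321)


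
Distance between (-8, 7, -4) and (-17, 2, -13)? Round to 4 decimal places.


d = sqrt((-17--8)^2 + (2-7)^2 + (-13--4)^2) = 13.6748

13.6748


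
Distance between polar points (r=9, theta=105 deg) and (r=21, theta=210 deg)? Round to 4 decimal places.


d = sqrt(r1^2 + r2^2 - 2*r1*r2*cos(t2-t1))
d = sqrt(9^2 + 21^2 - 2*9*21*cos(210-105)) = 24.8965

24.8965


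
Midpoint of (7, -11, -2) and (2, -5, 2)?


Midpoint = ((7+2)/2, (-11+-5)/2, (-2+2)/2) = (4.5, -8, 0)

(4.5, -8, 0)


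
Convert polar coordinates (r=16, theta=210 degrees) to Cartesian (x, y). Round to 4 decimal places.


x = 16 * cos(210) = -13.8564
y = 16 * sin(210) = -8

(-13.8564, -8)


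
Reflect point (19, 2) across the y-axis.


Reflection across y-axis: (x, y) -> (-x, y)
(19, 2) -> (-19, 2)

(-19, 2)


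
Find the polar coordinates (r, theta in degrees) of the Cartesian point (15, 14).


r = sqrt(15^2 + 14^2) = 20.5183
theta = atan2(14, 15) = 43.0251 degrees

r = 20.5183, theta = 43.0251 degrees


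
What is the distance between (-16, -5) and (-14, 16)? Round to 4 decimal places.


d = sqrt((-14--16)^2 + (16--5)^2) = 21.095

21.095


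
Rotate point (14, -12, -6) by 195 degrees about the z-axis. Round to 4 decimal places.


x' = 14*cos(195) - -12*sin(195) = -16.6288
y' = 14*sin(195) + -12*cos(195) = 7.9676
z' = -6

(-16.6288, 7.9676, -6)


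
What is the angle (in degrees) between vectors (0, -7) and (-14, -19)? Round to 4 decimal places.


dot = 0*-14 + -7*-19 = 133
|u| = 7, |v| = 23.6008
cos(angle) = 0.8051
angle = 36.3844 degrees

36.3844 degrees


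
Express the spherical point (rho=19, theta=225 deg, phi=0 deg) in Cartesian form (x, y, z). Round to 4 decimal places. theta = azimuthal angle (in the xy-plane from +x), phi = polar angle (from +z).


x = 19 * sin(0) * cos(225) = 0
y = 19 * sin(0) * sin(225) = 0
z = 19 * cos(0) = 19

(0, 0, 19)


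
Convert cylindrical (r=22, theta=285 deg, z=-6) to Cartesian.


x = 22 * cos(285) = 5.694
y = 22 * sin(285) = -21.2504
z = -6

(5.694, -21.2504, -6)


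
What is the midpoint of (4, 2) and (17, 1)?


Midpoint = ((4+17)/2, (2+1)/2) = (10.5, 1.5)

(10.5, 1.5)


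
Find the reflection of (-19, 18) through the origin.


Reflection through origin: (x, y) -> (-x, -y)
(-19, 18) -> (19, -18)

(19, -18)


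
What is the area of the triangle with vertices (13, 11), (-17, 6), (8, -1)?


Area = |x1(y2-y3) + x2(y3-y1) + x3(y1-y2)| / 2
= |13*(6--1) + -17*(-1-11) + 8*(11-6)| / 2
= 167.5

167.5


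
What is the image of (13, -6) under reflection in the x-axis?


Reflection across x-axis: (x, y) -> (x, -y)
(13, -6) -> (13, 6)

(13, 6)


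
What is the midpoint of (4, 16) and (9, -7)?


Midpoint = ((4+9)/2, (16+-7)/2) = (6.5, 4.5)

(6.5, 4.5)


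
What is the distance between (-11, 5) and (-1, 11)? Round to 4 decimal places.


d = sqrt((-1--11)^2 + (11-5)^2) = 11.6619

11.6619


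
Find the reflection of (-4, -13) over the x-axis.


Reflection across x-axis: (x, y) -> (x, -y)
(-4, -13) -> (-4, 13)

(-4, 13)


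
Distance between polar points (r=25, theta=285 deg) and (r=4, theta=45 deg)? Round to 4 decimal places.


d = sqrt(r1^2 + r2^2 - 2*r1*r2*cos(t2-t1))
d = sqrt(25^2 + 4^2 - 2*25*4*cos(45-285)) = 27.2213

27.2213


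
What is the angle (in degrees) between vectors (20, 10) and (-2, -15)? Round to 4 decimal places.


dot = 20*-2 + 10*-15 = -190
|u| = 22.3607, |v| = 15.1327
cos(angle) = -0.5615
angle = 124.1597 degrees

124.1597 degrees


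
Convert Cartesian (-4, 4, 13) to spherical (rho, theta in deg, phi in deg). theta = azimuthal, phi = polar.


rho = sqrt((-4)^2 + 4^2 + 13^2) = 14.1774
theta = atan2(4, -4) = 135 deg
phi = acos(13/14.1774) = 23.5159 deg

rho = 14.1774, theta = 135 deg, phi = 23.5159 deg


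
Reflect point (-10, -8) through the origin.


Reflection through origin: (x, y) -> (-x, -y)
(-10, -8) -> (10, 8)

(10, 8)


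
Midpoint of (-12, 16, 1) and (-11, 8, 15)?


Midpoint = ((-12+-11)/2, (16+8)/2, (1+15)/2) = (-11.5, 12, 8)

(-11.5, 12, 8)


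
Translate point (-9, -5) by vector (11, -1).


Translation: (x+dx, y+dy) = (-9+11, -5+-1) = (2, -6)

(2, -6)


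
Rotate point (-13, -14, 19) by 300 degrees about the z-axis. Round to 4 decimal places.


x' = -13*cos(300) - -14*sin(300) = -18.6244
y' = -13*sin(300) + -14*cos(300) = 4.2583
z' = 19

(-18.6244, 4.2583, 19)


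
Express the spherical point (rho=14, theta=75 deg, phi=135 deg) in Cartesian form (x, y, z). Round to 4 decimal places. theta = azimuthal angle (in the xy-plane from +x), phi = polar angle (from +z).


x = 14 * sin(135) * cos(75) = 2.5622
y = 14 * sin(135) * sin(75) = 9.5622
z = 14 * cos(135) = -9.8995

(2.5622, 9.5622, -9.8995)


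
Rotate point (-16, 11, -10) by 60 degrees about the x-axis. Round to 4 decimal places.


x' = -16
y' = 11*cos(60) - -10*sin(60) = 14.1603
z' = 11*sin(60) + -10*cos(60) = 4.5263

(-16, 14.1603, 4.5263)


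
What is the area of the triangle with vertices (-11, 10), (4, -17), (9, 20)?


Area = |x1(y2-y3) + x2(y3-y1) + x3(y1-y2)| / 2
= |-11*(-17-20) + 4*(20-10) + 9*(10--17)| / 2
= 345

345


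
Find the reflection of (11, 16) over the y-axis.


Reflection across y-axis: (x, y) -> (-x, y)
(11, 16) -> (-11, 16)

(-11, 16)


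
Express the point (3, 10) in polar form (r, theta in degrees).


r = sqrt(3^2 + 10^2) = 10.4403
theta = atan2(10, 3) = 73.3008 degrees

r = 10.4403, theta = 73.3008 degrees


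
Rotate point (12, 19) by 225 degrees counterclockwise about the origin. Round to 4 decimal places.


x' = 12*cos(225) - 19*sin(225) = 4.9497
y' = 12*sin(225) + 19*cos(225) = -21.9203

(4.9497, -21.9203)


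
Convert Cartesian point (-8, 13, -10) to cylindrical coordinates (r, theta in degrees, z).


r = sqrt((-8)^2 + 13^2) = 15.2643
theta = atan2(13, -8) = 121.6075 deg
z = -10

r = 15.2643, theta = 121.6075 deg, z = -10


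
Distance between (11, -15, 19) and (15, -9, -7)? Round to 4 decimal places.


d = sqrt((15-11)^2 + (-9--15)^2 + (-7-19)^2) = 26.9815

26.9815


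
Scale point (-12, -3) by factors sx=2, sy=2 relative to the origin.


Scaling: (x*sx, y*sy) = (-12*2, -3*2) = (-24, -6)

(-24, -6)


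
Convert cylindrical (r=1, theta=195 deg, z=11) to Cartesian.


x = 1 * cos(195) = -0.9659
y = 1 * sin(195) = -0.2588
z = 11

(-0.9659, -0.2588, 11)


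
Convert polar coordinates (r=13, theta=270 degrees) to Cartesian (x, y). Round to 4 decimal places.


x = 13 * cos(270) = 0
y = 13 * sin(270) = -13

(0, -13)


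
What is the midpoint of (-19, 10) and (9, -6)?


Midpoint = ((-19+9)/2, (10+-6)/2) = (-5, 2)

(-5, 2)


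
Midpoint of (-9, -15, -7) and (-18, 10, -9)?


Midpoint = ((-9+-18)/2, (-15+10)/2, (-7+-9)/2) = (-13.5, -2.5, -8)

(-13.5, -2.5, -8)


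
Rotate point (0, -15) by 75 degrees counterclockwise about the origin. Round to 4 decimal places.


x' = 0*cos(75) - -15*sin(75) = 14.4889
y' = 0*sin(75) + -15*cos(75) = -3.8823

(14.4889, -3.8823)


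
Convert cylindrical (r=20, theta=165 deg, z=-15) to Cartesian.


x = 20 * cos(165) = -19.3185
y = 20 * sin(165) = 5.1764
z = -15

(-19.3185, 5.1764, -15)


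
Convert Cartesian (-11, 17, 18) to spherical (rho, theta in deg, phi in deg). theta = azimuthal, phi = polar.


rho = sqrt((-11)^2 + 17^2 + 18^2) = 27.0924
theta = atan2(17, -11) = 122.9052 deg
phi = acos(18/27.0924) = 48.3643 deg

rho = 27.0924, theta = 122.9052 deg, phi = 48.3643 deg


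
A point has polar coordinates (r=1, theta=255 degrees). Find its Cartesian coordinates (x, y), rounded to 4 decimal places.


x = 1 * cos(255) = -0.2588
y = 1 * sin(255) = -0.9659

(-0.2588, -0.9659)


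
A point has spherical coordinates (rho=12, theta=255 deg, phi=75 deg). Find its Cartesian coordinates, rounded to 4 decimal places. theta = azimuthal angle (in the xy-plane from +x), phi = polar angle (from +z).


x = 12 * sin(75) * cos(255) = -3
y = 12 * sin(75) * sin(255) = -11.1962
z = 12 * cos(75) = 3.1058

(-3, -11.1962, 3.1058)


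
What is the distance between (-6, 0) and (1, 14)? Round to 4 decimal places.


d = sqrt((1--6)^2 + (14-0)^2) = 15.6525

15.6525


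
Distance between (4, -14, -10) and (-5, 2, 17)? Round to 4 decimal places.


d = sqrt((-5-4)^2 + (2--14)^2 + (17--10)^2) = 32.6497

32.6497


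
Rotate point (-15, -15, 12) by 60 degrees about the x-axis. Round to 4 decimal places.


x' = -15
y' = -15*cos(60) - 12*sin(60) = -17.8923
z' = -15*sin(60) + 12*cos(60) = -6.9904

(-15, -17.8923, -6.9904)


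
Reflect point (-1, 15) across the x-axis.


Reflection across x-axis: (x, y) -> (x, -y)
(-1, 15) -> (-1, -15)

(-1, -15)


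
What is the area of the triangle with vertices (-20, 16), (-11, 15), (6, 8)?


Area = |x1(y2-y3) + x2(y3-y1) + x3(y1-y2)| / 2
= |-20*(15-8) + -11*(8-16) + 6*(16-15)| / 2
= 23

23


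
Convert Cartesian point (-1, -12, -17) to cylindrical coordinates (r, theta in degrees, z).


r = sqrt((-1)^2 + (-12)^2) = 12.0416
theta = atan2(-12, -1) = 265.2364 deg
z = -17

r = 12.0416, theta = 265.2364 deg, z = -17


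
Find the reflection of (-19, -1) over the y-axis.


Reflection across y-axis: (x, y) -> (-x, y)
(-19, -1) -> (19, -1)

(19, -1)


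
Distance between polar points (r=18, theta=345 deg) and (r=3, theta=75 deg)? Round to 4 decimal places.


d = sqrt(r1^2 + r2^2 - 2*r1*r2*cos(t2-t1))
d = sqrt(18^2 + 3^2 - 2*18*3*cos(75-345)) = 18.2483

18.2483


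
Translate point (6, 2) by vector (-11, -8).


Translation: (x+dx, y+dy) = (6+-11, 2+-8) = (-5, -6)

(-5, -6)


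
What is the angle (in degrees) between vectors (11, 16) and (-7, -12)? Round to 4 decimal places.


dot = 11*-7 + 16*-12 = -269
|u| = 19.4165, |v| = 13.8924
cos(angle) = -0.9972
angle = 175.7479 degrees

175.7479 degrees


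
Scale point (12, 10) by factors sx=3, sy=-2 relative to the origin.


Scaling: (x*sx, y*sy) = (12*3, 10*-2) = (36, -20)

(36, -20)


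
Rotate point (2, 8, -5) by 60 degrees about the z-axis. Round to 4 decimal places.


x' = 2*cos(60) - 8*sin(60) = -5.9282
y' = 2*sin(60) + 8*cos(60) = 5.7321
z' = -5

(-5.9282, 5.7321, -5)


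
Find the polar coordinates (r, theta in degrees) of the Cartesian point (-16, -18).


r = sqrt((-16)^2 + (-18)^2) = 24.0832
theta = atan2(-18, -16) = 228.3665 degrees

r = 24.0832, theta = 228.3665 degrees


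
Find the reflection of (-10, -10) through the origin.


Reflection through origin: (x, y) -> (-x, -y)
(-10, -10) -> (10, 10)

(10, 10)


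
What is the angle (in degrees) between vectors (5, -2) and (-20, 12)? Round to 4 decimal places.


dot = 5*-20 + -2*12 = -124
|u| = 5.3852, |v| = 23.3238
cos(angle) = -0.9872
angle = 170.8377 degrees

170.8377 degrees


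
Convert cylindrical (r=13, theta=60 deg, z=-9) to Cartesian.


x = 13 * cos(60) = 6.5
y = 13 * sin(60) = 11.2583
z = -9

(6.5, 11.2583, -9)


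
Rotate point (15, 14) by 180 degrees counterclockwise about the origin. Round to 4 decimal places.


x' = 15*cos(180) - 14*sin(180) = -15
y' = 15*sin(180) + 14*cos(180) = -14

(-15, -14)


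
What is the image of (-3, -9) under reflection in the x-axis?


Reflection across x-axis: (x, y) -> (x, -y)
(-3, -9) -> (-3, 9)

(-3, 9)


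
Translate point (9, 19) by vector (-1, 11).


Translation: (x+dx, y+dy) = (9+-1, 19+11) = (8, 30)

(8, 30)


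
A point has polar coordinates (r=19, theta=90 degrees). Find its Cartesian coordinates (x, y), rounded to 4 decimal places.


x = 19 * cos(90) = 0
y = 19 * sin(90) = 19

(0, 19)


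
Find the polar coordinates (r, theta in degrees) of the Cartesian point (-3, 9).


r = sqrt((-3)^2 + 9^2) = 9.4868
theta = atan2(9, -3) = 108.4349 degrees

r = 9.4868, theta = 108.4349 degrees


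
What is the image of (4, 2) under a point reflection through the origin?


Reflection through origin: (x, y) -> (-x, -y)
(4, 2) -> (-4, -2)

(-4, -2)


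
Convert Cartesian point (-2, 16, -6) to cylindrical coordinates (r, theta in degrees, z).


r = sqrt((-2)^2 + 16^2) = 16.1245
theta = atan2(16, -2) = 97.125 deg
z = -6

r = 16.1245, theta = 97.125 deg, z = -6


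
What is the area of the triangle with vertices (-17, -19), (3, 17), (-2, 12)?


Area = |x1(y2-y3) + x2(y3-y1) + x3(y1-y2)| / 2
= |-17*(17-12) + 3*(12--19) + -2*(-19-17)| / 2
= 40

40


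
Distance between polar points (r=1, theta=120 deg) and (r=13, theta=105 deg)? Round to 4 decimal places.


d = sqrt(r1^2 + r2^2 - 2*r1*r2*cos(t2-t1))
d = sqrt(1^2 + 13^2 - 2*1*13*cos(105-120)) = 12.0369

12.0369


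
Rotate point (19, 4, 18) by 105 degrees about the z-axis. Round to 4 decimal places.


x' = 19*cos(105) - 4*sin(105) = -8.7813
y' = 19*sin(105) + 4*cos(105) = 17.3173
z' = 18

(-8.7813, 17.3173, 18)


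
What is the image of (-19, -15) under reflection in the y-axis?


Reflection across y-axis: (x, y) -> (-x, y)
(-19, -15) -> (19, -15)

(19, -15)


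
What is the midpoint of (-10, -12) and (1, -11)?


Midpoint = ((-10+1)/2, (-12+-11)/2) = (-4.5, -11.5)

(-4.5, -11.5)


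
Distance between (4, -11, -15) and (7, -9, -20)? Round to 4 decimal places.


d = sqrt((7-4)^2 + (-9--11)^2 + (-20--15)^2) = 6.1644

6.1644


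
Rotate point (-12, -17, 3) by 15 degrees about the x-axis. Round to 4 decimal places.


x' = -12
y' = -17*cos(15) - 3*sin(15) = -17.1972
z' = -17*sin(15) + 3*cos(15) = -1.5021

(-12, -17.1972, -1.5021)


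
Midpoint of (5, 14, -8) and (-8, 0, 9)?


Midpoint = ((5+-8)/2, (14+0)/2, (-8+9)/2) = (-1.5, 7, 0.5)

(-1.5, 7, 0.5)


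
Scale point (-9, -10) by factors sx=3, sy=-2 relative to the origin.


Scaling: (x*sx, y*sy) = (-9*3, -10*-2) = (-27, 20)

(-27, 20)


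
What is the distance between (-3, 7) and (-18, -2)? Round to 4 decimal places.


d = sqrt((-18--3)^2 + (-2-7)^2) = 17.4929

17.4929


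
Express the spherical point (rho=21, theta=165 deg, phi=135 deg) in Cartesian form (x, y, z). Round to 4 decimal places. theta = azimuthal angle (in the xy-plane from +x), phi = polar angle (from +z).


x = 21 * sin(135) * cos(165) = -14.3433
y = 21 * sin(135) * sin(165) = 3.8433
z = 21 * cos(135) = -14.8492

(-14.3433, 3.8433, -14.8492)


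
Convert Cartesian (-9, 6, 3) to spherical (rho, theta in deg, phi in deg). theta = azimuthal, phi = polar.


rho = sqrt((-9)^2 + 6^2 + 3^2) = 11.225
theta = atan2(6, -9) = 146.3099 deg
phi = acos(3/11.225) = 74.4986 deg

rho = 11.225, theta = 146.3099 deg, phi = 74.4986 deg


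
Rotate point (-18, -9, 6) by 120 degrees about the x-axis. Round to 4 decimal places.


x' = -18
y' = -9*cos(120) - 6*sin(120) = -0.6962
z' = -9*sin(120) + 6*cos(120) = -10.7942

(-18, -0.6962, -10.7942)


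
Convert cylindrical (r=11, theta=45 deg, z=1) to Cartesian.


x = 11 * cos(45) = 7.7782
y = 11 * sin(45) = 7.7782
z = 1

(7.7782, 7.7782, 1)


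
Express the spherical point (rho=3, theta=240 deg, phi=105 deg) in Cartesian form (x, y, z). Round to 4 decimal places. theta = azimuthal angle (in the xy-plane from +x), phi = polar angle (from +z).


x = 3 * sin(105) * cos(240) = -1.4489
y = 3 * sin(105) * sin(240) = -2.5095
z = 3 * cos(105) = -0.7765

(-1.4489, -2.5095, -0.7765)


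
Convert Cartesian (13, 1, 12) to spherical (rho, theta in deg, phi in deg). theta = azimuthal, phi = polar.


rho = sqrt(13^2 + 1^2 + 12^2) = 17.72
theta = atan2(1, 13) = 4.3987 deg
phi = acos(12/17.72) = 47.3748 deg

rho = 17.72, theta = 4.3987 deg, phi = 47.3748 deg


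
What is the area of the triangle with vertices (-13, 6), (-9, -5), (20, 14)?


Area = |x1(y2-y3) + x2(y3-y1) + x3(y1-y2)| / 2
= |-13*(-5-14) + -9*(14-6) + 20*(6--5)| / 2
= 197.5

197.5


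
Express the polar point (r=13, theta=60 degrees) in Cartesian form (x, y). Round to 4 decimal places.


x = 13 * cos(60) = 6.5
y = 13 * sin(60) = 11.2583

(6.5, 11.2583)


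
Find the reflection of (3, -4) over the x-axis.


Reflection across x-axis: (x, y) -> (x, -y)
(3, -4) -> (3, 4)

(3, 4)


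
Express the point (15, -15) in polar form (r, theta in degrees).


r = sqrt(15^2 + (-15)^2) = 21.2132
theta = atan2(-15, 15) = 315 degrees

r = 21.2132, theta = 315 degrees


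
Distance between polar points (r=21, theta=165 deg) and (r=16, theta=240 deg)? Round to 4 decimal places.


d = sqrt(r1^2 + r2^2 - 2*r1*r2*cos(t2-t1))
d = sqrt(21^2 + 16^2 - 2*21*16*cos(240-165)) = 22.8708

22.8708


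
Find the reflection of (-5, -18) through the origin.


Reflection through origin: (x, y) -> (-x, -y)
(-5, -18) -> (5, 18)

(5, 18)


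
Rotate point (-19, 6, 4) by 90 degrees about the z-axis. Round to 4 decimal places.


x' = -19*cos(90) - 6*sin(90) = -6
y' = -19*sin(90) + 6*cos(90) = -19
z' = 4

(-6, -19, 4)


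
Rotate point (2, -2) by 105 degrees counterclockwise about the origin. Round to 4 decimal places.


x' = 2*cos(105) - -2*sin(105) = 1.4142
y' = 2*sin(105) + -2*cos(105) = 2.4495

(1.4142, 2.4495)


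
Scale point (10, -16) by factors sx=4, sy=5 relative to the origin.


Scaling: (x*sx, y*sy) = (10*4, -16*5) = (40, -80)

(40, -80)


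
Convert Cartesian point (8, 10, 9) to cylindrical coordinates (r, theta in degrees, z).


r = sqrt(8^2 + 10^2) = 12.8062
theta = atan2(10, 8) = 51.3402 deg
z = 9

r = 12.8062, theta = 51.3402 deg, z = 9


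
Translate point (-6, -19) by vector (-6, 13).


Translation: (x+dx, y+dy) = (-6+-6, -19+13) = (-12, -6)

(-12, -6)


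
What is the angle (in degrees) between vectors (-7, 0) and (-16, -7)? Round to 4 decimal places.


dot = -7*-16 + 0*-7 = 112
|u| = 7, |v| = 17.4642
cos(angle) = 0.9162
angle = 23.6294 degrees

23.6294 degrees


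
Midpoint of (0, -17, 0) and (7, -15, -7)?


Midpoint = ((0+7)/2, (-17+-15)/2, (0+-7)/2) = (3.5, -16, -3.5)

(3.5, -16, -3.5)


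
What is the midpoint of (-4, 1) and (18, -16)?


Midpoint = ((-4+18)/2, (1+-16)/2) = (7, -7.5)

(7, -7.5)


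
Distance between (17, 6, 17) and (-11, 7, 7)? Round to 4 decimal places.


d = sqrt((-11-17)^2 + (7-6)^2 + (7-17)^2) = 29.7489

29.7489


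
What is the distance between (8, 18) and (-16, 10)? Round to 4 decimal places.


d = sqrt((-16-8)^2 + (10-18)^2) = 25.2982

25.2982


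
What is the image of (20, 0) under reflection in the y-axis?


Reflection across y-axis: (x, y) -> (-x, y)
(20, 0) -> (-20, 0)

(-20, 0)


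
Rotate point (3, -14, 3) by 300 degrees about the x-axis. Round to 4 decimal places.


x' = 3
y' = -14*cos(300) - 3*sin(300) = -4.4019
z' = -14*sin(300) + 3*cos(300) = 13.6244

(3, -4.4019, 13.6244)


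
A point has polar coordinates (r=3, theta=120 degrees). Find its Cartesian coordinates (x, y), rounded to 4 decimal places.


x = 3 * cos(120) = -1.5
y = 3 * sin(120) = 2.5981

(-1.5, 2.5981)


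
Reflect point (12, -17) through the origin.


Reflection through origin: (x, y) -> (-x, -y)
(12, -17) -> (-12, 17)

(-12, 17)


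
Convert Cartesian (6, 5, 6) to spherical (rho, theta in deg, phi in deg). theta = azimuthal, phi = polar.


rho = sqrt(6^2 + 5^2 + 6^2) = 9.8489
theta = atan2(5, 6) = 39.8056 deg
phi = acos(6/9.8489) = 52.4678 deg

rho = 9.8489, theta = 39.8056 deg, phi = 52.4678 deg


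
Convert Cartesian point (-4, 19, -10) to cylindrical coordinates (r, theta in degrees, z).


r = sqrt((-4)^2 + 19^2) = 19.4165
theta = atan2(19, -4) = 101.8887 deg
z = -10

r = 19.4165, theta = 101.8887 deg, z = -10


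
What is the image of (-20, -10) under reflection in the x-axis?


Reflection across x-axis: (x, y) -> (x, -y)
(-20, -10) -> (-20, 10)

(-20, 10)


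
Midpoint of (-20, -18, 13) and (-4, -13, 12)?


Midpoint = ((-20+-4)/2, (-18+-13)/2, (13+12)/2) = (-12, -15.5, 12.5)

(-12, -15.5, 12.5)


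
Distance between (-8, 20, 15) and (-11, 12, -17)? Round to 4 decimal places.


d = sqrt((-11--8)^2 + (12-20)^2 + (-17-15)^2) = 33.121

33.121


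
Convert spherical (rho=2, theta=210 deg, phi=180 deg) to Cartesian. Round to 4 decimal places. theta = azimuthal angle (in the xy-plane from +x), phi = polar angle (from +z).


x = 2 * sin(180) * cos(210) = 0
y = 2 * sin(180) * sin(210) = 0
z = 2 * cos(180) = -2

(0, 0, -2)


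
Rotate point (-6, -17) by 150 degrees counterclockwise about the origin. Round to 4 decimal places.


x' = -6*cos(150) - -17*sin(150) = 13.6962
y' = -6*sin(150) + -17*cos(150) = 11.7224

(13.6962, 11.7224)


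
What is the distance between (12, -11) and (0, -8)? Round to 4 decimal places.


d = sqrt((0-12)^2 + (-8--11)^2) = 12.3693

12.3693


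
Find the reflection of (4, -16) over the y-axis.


Reflection across y-axis: (x, y) -> (-x, y)
(4, -16) -> (-4, -16)

(-4, -16)


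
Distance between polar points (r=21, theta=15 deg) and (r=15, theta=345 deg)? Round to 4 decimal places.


d = sqrt(r1^2 + r2^2 - 2*r1*r2*cos(t2-t1))
d = sqrt(21^2 + 15^2 - 2*21*15*cos(345-15)) = 10.9729

10.9729


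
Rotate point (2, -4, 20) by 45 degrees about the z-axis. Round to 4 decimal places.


x' = 2*cos(45) - -4*sin(45) = 4.2426
y' = 2*sin(45) + -4*cos(45) = -1.4142
z' = 20

(4.2426, -1.4142, 20)


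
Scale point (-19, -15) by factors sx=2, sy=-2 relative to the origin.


Scaling: (x*sx, y*sy) = (-19*2, -15*-2) = (-38, 30)

(-38, 30)


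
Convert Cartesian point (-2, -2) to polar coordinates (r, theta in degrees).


r = sqrt((-2)^2 + (-2)^2) = 2.8284
theta = atan2(-2, -2) = 225 degrees

r = 2.8284, theta = 225 degrees


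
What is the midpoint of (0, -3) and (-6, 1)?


Midpoint = ((0+-6)/2, (-3+1)/2) = (-3, -1)

(-3, -1)


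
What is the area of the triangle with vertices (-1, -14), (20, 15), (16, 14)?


Area = |x1(y2-y3) + x2(y3-y1) + x3(y1-y2)| / 2
= |-1*(15-14) + 20*(14--14) + 16*(-14-15)| / 2
= 47.5

47.5


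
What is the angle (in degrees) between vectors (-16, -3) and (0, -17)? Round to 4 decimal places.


dot = -16*0 + -3*-17 = 51
|u| = 16.2788, |v| = 17
cos(angle) = 0.1843
angle = 79.3803 degrees

79.3803 degrees


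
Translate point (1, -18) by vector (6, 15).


Translation: (x+dx, y+dy) = (1+6, -18+15) = (7, -3)

(7, -3)


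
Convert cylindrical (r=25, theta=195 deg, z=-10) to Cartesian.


x = 25 * cos(195) = -24.1481
y = 25 * sin(195) = -6.4705
z = -10

(-24.1481, -6.4705, -10)


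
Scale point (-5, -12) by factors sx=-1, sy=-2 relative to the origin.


Scaling: (x*sx, y*sy) = (-5*-1, -12*-2) = (5, 24)

(5, 24)


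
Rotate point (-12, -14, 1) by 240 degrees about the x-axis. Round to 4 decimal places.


x' = -12
y' = -14*cos(240) - 1*sin(240) = 7.866
z' = -14*sin(240) + 1*cos(240) = 11.6244

(-12, 7.866, 11.6244)


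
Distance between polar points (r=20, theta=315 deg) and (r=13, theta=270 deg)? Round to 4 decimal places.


d = sqrt(r1^2 + r2^2 - 2*r1*r2*cos(t2-t1))
d = sqrt(20^2 + 13^2 - 2*20*13*cos(270-315)) = 14.1882

14.1882


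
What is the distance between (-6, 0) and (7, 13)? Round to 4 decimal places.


d = sqrt((7--6)^2 + (13-0)^2) = 18.3848

18.3848


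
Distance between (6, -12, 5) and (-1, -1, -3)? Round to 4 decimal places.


d = sqrt((-1-6)^2 + (-1--12)^2 + (-3-5)^2) = 15.2971

15.2971


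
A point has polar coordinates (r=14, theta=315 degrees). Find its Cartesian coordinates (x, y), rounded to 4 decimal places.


x = 14 * cos(315) = 9.8995
y = 14 * sin(315) = -9.8995

(9.8995, -9.8995)


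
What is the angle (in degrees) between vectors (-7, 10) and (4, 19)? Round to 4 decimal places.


dot = -7*4 + 10*19 = 162
|u| = 12.2066, |v| = 19.4165
cos(angle) = 0.6835
angle = 46.8807 degrees

46.8807 degrees


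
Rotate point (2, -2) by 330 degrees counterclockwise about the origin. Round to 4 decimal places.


x' = 2*cos(330) - -2*sin(330) = 0.7321
y' = 2*sin(330) + -2*cos(330) = -2.7321

(0.7321, -2.7321)


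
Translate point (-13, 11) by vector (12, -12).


Translation: (x+dx, y+dy) = (-13+12, 11+-12) = (-1, -1)

(-1, -1)


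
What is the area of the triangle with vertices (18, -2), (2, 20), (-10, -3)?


Area = |x1(y2-y3) + x2(y3-y1) + x3(y1-y2)| / 2
= |18*(20--3) + 2*(-3--2) + -10*(-2-20)| / 2
= 316

316


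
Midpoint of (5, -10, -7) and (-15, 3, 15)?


Midpoint = ((5+-15)/2, (-10+3)/2, (-7+15)/2) = (-5, -3.5, 4)

(-5, -3.5, 4)


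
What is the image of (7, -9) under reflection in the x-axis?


Reflection across x-axis: (x, y) -> (x, -y)
(7, -9) -> (7, 9)

(7, 9)


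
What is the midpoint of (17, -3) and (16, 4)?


Midpoint = ((17+16)/2, (-3+4)/2) = (16.5, 0.5)

(16.5, 0.5)


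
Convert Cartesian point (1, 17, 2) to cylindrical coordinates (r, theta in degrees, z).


r = sqrt(1^2 + 17^2) = 17.0294
theta = atan2(17, 1) = 86.6335 deg
z = 2

r = 17.0294, theta = 86.6335 deg, z = 2


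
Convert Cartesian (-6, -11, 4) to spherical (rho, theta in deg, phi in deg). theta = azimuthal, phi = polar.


rho = sqrt((-6)^2 + (-11)^2 + 4^2) = 13.1529
theta = atan2(-11, -6) = 241.3895 deg
phi = acos(4/13.1529) = 72.2951 deg

rho = 13.1529, theta = 241.3895 deg, phi = 72.2951 deg


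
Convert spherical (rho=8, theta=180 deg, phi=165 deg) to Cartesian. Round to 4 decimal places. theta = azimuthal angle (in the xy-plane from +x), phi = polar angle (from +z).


x = 8 * sin(165) * cos(180) = -2.0706
y = 8 * sin(165) * sin(180) = 0
z = 8 * cos(165) = -7.7274

(-2.0706, 0, -7.7274)


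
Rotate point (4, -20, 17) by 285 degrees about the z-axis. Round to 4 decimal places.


x' = 4*cos(285) - -20*sin(285) = -18.2832
y' = 4*sin(285) + -20*cos(285) = -9.0401
z' = 17

(-18.2832, -9.0401, 17)


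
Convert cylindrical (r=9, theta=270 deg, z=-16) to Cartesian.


x = 9 * cos(270) = 0
y = 9 * sin(270) = -9
z = -16

(0, -9, -16)


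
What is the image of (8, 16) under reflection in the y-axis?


Reflection across y-axis: (x, y) -> (-x, y)
(8, 16) -> (-8, 16)

(-8, 16)


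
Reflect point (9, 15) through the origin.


Reflection through origin: (x, y) -> (-x, -y)
(9, 15) -> (-9, -15)

(-9, -15)


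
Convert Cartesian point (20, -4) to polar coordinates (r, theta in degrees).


r = sqrt(20^2 + (-4)^2) = 20.3961
theta = atan2(-4, 20) = 348.6901 degrees

r = 20.3961, theta = 348.6901 degrees


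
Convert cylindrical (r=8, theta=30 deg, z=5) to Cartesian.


x = 8 * cos(30) = 6.9282
y = 8 * sin(30) = 4
z = 5

(6.9282, 4, 5)


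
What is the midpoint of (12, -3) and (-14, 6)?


Midpoint = ((12+-14)/2, (-3+6)/2) = (-1, 1.5)

(-1, 1.5)


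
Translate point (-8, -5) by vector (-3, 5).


Translation: (x+dx, y+dy) = (-8+-3, -5+5) = (-11, 0)

(-11, 0)


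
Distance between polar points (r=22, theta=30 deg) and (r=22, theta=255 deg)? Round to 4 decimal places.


d = sqrt(r1^2 + r2^2 - 2*r1*r2*cos(t2-t1))
d = sqrt(22^2 + 22^2 - 2*22*22*cos(255-30)) = 40.6507

40.6507


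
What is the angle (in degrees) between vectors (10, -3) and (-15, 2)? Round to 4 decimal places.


dot = 10*-15 + -3*2 = -156
|u| = 10.4403, |v| = 15.1327
cos(angle) = -0.9874
angle = 170.8954 degrees

170.8954 degrees


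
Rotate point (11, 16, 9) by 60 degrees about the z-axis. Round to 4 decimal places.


x' = 11*cos(60) - 16*sin(60) = -8.3564
y' = 11*sin(60) + 16*cos(60) = 17.5263
z' = 9

(-8.3564, 17.5263, 9)


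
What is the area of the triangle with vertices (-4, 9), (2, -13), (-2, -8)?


Area = |x1(y2-y3) + x2(y3-y1) + x3(y1-y2)| / 2
= |-4*(-13--8) + 2*(-8-9) + -2*(9--13)| / 2
= 29

29


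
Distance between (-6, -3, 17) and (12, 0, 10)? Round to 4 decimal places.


d = sqrt((12--6)^2 + (0--3)^2 + (10-17)^2) = 19.5448

19.5448


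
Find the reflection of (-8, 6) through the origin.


Reflection through origin: (x, y) -> (-x, -y)
(-8, 6) -> (8, -6)

(8, -6)


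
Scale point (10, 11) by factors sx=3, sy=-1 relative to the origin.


Scaling: (x*sx, y*sy) = (10*3, 11*-1) = (30, -11)

(30, -11)


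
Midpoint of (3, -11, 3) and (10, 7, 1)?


Midpoint = ((3+10)/2, (-11+7)/2, (3+1)/2) = (6.5, -2, 2)

(6.5, -2, 2)


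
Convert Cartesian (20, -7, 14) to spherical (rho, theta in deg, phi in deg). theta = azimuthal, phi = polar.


rho = sqrt(20^2 + (-7)^2 + 14^2) = 25.3969
theta = atan2(-7, 20) = 340.71 deg
phi = acos(14/25.3969) = 56.5472 deg

rho = 25.3969, theta = 340.71 deg, phi = 56.5472 deg


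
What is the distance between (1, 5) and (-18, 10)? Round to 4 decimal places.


d = sqrt((-18-1)^2 + (10-5)^2) = 19.6469

19.6469


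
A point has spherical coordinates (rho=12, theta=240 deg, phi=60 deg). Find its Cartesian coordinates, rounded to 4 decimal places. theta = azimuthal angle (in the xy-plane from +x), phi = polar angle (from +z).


x = 12 * sin(60) * cos(240) = -5.1962
y = 12 * sin(60) * sin(240) = -9
z = 12 * cos(60) = 6

(-5.1962, -9, 6)


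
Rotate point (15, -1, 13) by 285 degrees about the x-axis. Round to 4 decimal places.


x' = 15
y' = -1*cos(285) - 13*sin(285) = 12.2982
z' = -1*sin(285) + 13*cos(285) = 4.3306

(15, 12.2982, 4.3306)


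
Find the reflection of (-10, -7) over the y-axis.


Reflection across y-axis: (x, y) -> (-x, y)
(-10, -7) -> (10, -7)

(10, -7)


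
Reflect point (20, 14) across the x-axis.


Reflection across x-axis: (x, y) -> (x, -y)
(20, 14) -> (20, -14)

(20, -14)


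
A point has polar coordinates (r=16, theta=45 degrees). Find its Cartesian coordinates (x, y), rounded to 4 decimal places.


x = 16 * cos(45) = 11.3137
y = 16 * sin(45) = 11.3137

(11.3137, 11.3137)


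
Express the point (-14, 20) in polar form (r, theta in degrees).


r = sqrt((-14)^2 + 20^2) = 24.4131
theta = atan2(20, -14) = 124.992 degrees

r = 24.4131, theta = 124.992 degrees


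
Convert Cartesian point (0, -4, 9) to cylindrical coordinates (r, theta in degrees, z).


r = sqrt(0^2 + (-4)^2) = 4
theta = atan2(-4, 0) = 270 deg
z = 9

r = 4, theta = 270 deg, z = 9


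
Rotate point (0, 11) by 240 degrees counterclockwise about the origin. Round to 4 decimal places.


x' = 0*cos(240) - 11*sin(240) = 9.5263
y' = 0*sin(240) + 11*cos(240) = -5.5

(9.5263, -5.5)


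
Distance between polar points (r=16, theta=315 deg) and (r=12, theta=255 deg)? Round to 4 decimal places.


d = sqrt(r1^2 + r2^2 - 2*r1*r2*cos(t2-t1))
d = sqrt(16^2 + 12^2 - 2*16*12*cos(255-315)) = 14.4222

14.4222


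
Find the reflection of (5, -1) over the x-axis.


Reflection across x-axis: (x, y) -> (x, -y)
(5, -1) -> (5, 1)

(5, 1)


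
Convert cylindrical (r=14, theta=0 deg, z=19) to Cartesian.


x = 14 * cos(0) = 14
y = 14 * sin(0) = 0
z = 19

(14, 0, 19)


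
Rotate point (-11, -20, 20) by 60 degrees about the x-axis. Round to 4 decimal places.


x' = -11
y' = -20*cos(60) - 20*sin(60) = -27.3205
z' = -20*sin(60) + 20*cos(60) = -7.3205

(-11, -27.3205, -7.3205)


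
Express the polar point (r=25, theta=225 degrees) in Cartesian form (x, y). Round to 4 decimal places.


x = 25 * cos(225) = -17.6777
y = 25 * sin(225) = -17.6777

(-17.6777, -17.6777)


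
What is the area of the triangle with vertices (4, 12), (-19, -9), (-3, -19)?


Area = |x1(y2-y3) + x2(y3-y1) + x3(y1-y2)| / 2
= |4*(-9--19) + -19*(-19-12) + -3*(12--9)| / 2
= 283

283


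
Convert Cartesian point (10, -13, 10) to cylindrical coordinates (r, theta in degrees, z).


r = sqrt(10^2 + (-13)^2) = 16.4012
theta = atan2(-13, 10) = 307.5686 deg
z = 10

r = 16.4012, theta = 307.5686 deg, z = 10


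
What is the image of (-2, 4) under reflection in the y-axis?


Reflection across y-axis: (x, y) -> (-x, y)
(-2, 4) -> (2, 4)

(2, 4)


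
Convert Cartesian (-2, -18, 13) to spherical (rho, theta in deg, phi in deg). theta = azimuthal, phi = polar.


rho = sqrt((-2)^2 + (-18)^2 + 13^2) = 22.2935
theta = atan2(-18, -2) = 263.6598 deg
phi = acos(13/22.2935) = 54.329 deg

rho = 22.2935, theta = 263.6598 deg, phi = 54.329 deg


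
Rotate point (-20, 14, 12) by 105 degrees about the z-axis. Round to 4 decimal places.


x' = -20*cos(105) - 14*sin(105) = -8.3466
y' = -20*sin(105) + 14*cos(105) = -22.942
z' = 12

(-8.3466, -22.942, 12)


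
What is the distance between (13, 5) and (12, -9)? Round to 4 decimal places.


d = sqrt((12-13)^2 + (-9-5)^2) = 14.0357

14.0357


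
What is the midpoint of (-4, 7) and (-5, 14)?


Midpoint = ((-4+-5)/2, (7+14)/2) = (-4.5, 10.5)

(-4.5, 10.5)


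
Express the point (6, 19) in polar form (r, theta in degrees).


r = sqrt(6^2 + 19^2) = 19.9249
theta = atan2(19, 6) = 72.4744 degrees

r = 19.9249, theta = 72.4744 degrees


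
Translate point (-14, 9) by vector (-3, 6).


Translation: (x+dx, y+dy) = (-14+-3, 9+6) = (-17, 15)

(-17, 15)


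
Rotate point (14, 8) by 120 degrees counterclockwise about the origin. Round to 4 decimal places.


x' = 14*cos(120) - 8*sin(120) = -13.9282
y' = 14*sin(120) + 8*cos(120) = 8.1244

(-13.9282, 8.1244)


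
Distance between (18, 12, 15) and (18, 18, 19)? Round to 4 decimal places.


d = sqrt((18-18)^2 + (18-12)^2 + (19-15)^2) = 7.2111

7.2111


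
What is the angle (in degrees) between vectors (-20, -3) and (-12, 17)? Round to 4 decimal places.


dot = -20*-12 + -3*17 = 189
|u| = 20.2237, |v| = 20.8087
cos(angle) = 0.4491
angle = 63.3132 degrees

63.3132 degrees


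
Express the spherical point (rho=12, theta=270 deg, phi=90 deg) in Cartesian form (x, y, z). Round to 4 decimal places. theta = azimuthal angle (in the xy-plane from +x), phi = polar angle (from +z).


x = 12 * sin(90) * cos(270) = 0
y = 12 * sin(90) * sin(270) = -12
z = 12 * cos(90) = 0

(0, -12, 0)


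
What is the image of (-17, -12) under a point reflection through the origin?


Reflection through origin: (x, y) -> (-x, -y)
(-17, -12) -> (17, 12)

(17, 12)


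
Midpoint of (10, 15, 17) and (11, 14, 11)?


Midpoint = ((10+11)/2, (15+14)/2, (17+11)/2) = (10.5, 14.5, 14)

(10.5, 14.5, 14)


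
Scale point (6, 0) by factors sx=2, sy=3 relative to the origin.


Scaling: (x*sx, y*sy) = (6*2, 0*3) = (12, 0)

(12, 0)


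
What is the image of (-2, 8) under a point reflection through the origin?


Reflection through origin: (x, y) -> (-x, -y)
(-2, 8) -> (2, -8)

(2, -8)
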